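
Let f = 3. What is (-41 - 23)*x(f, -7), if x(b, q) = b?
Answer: -192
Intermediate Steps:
(-41 - 23)*x(f, -7) = (-41 - 23)*3 = -64*3 = -192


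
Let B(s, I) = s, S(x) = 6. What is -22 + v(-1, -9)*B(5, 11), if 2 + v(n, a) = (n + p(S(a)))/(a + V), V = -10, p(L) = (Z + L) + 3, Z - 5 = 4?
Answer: -693/19 ≈ -36.474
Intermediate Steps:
Z = 9 (Z = 5 + 4 = 9)
p(L) = 12 + L (p(L) = (9 + L) + 3 = 12 + L)
v(n, a) = -2 + (18 + n)/(-10 + a) (v(n, a) = -2 + (n + (12 + 6))/(a - 10) = -2 + (n + 18)/(-10 + a) = -2 + (18 + n)/(-10 + a))
-22 + v(-1, -9)*B(5, 11) = -22 + ((38 - 1 - 2*(-9))/(-10 - 9))*5 = -22 + ((38 - 1 + 18)/(-19))*5 = -22 - 1/19*55*5 = -22 - 55/19*5 = -22 - 275/19 = -693/19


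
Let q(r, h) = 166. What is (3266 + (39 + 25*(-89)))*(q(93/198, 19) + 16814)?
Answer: 18338400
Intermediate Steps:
(3266 + (39 + 25*(-89)))*(q(93/198, 19) + 16814) = (3266 + (39 + 25*(-89)))*(166 + 16814) = (3266 + (39 - 2225))*16980 = (3266 - 2186)*16980 = 1080*16980 = 18338400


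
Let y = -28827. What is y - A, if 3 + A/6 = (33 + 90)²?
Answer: -119583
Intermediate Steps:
A = 90756 (A = -18 + 6*(33 + 90)² = -18 + 6*123² = -18 + 6*15129 = -18 + 90774 = 90756)
y - A = -28827 - 1*90756 = -28827 - 90756 = -119583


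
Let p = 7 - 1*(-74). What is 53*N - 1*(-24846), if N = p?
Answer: 29139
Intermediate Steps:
p = 81 (p = 7 + 74 = 81)
N = 81
53*N - 1*(-24846) = 53*81 - 1*(-24846) = 4293 + 24846 = 29139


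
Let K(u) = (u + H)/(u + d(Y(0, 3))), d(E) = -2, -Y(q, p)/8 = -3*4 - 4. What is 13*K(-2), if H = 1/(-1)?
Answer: 39/4 ≈ 9.7500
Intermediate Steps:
Y(q, p) = 128 (Y(q, p) = -8*(-3*4 - 4) = -8*(-12 - 4) = -8*(-16) = 128)
H = -1
K(u) = (-1 + u)/(-2 + u) (K(u) = (u - 1)/(u - 2) = (-1 + u)/(-2 + u))
13*K(-2) = 13*((-1 - 2)/(-2 - 2)) = 13*(-3/(-4)) = 13*(-1/4*(-3)) = 13*(3/4) = 39/4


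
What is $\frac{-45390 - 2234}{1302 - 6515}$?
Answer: $\frac{47624}{5213} \approx 9.1356$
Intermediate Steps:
$\frac{-45390 - 2234}{1302 - 6515} = - \frac{47624}{-5213} = \left(-47624\right) \left(- \frac{1}{5213}\right) = \frac{47624}{5213}$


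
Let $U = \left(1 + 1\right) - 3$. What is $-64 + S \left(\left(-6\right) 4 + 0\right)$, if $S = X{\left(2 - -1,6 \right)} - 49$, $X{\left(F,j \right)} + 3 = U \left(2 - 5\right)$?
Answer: $1112$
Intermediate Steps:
$U = -1$ ($U = 2 - 3 = -1$)
$X{\left(F,j \right)} = 0$ ($X{\left(F,j \right)} = -3 - \left(2 - 5\right) = -3 - -3 = -3 + 3 = 0$)
$S = -49$ ($S = 0 - 49 = -49$)
$-64 + S \left(\left(-6\right) 4 + 0\right) = -64 - 49 \left(\left(-6\right) 4 + 0\right) = -64 - 49 \left(-24 + 0\right) = -64 - -1176 = -64 + 1176 = 1112$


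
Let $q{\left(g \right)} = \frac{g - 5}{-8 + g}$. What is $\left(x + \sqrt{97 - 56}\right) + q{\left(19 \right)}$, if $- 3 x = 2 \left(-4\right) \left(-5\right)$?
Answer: $- \frac{398}{33} + \sqrt{41} \approx -5.6575$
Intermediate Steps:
$q{\left(g \right)} = \frac{-5 + g}{-8 + g}$ ($q{\left(g \right)} = \frac{g - 5}{-8 + g} = \frac{-5 + g}{-8 + g}$)
$x = - \frac{40}{3}$ ($x = - \frac{2 \left(-4\right) \left(-5\right)}{3} = - \frac{\left(-8\right) \left(-5\right)}{3} = \left(- \frac{1}{3}\right) 40 = - \frac{40}{3} \approx -13.333$)
$\left(x + \sqrt{97 - 56}\right) + q{\left(19 \right)} = \left(- \frac{40}{3} + \sqrt{97 - 56}\right) + \frac{-5 + 19}{-8 + 19} = \left(- \frac{40}{3} + \sqrt{41}\right) + \frac{1}{11} \cdot 14 = \left(- \frac{40}{3} + \sqrt{41}\right) + \frac{14}{11} = - \frac{398}{33} + \sqrt{41}$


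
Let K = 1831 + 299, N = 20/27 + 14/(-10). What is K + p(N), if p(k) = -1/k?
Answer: 189705/89 ≈ 2131.5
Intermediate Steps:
N = -89/135 (N = 20*(1/27) + 14*(-1/10) = 20/27 - 7/5 = -89/135 ≈ -0.65926)
K = 2130
K + p(N) = 2130 - 1/(-89/135) = 2130 - 1*(-135/89) = 2130 + 135/89 = 189705/89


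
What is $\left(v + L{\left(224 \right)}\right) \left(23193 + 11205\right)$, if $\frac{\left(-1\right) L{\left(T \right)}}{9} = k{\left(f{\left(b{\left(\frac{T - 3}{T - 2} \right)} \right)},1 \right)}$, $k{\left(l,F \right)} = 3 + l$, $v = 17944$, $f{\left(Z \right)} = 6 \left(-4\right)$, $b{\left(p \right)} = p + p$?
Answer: $623738934$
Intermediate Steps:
$b{\left(p \right)} = 2 p$
$f{\left(Z \right)} = -24$
$L{\left(T \right)} = 189$ ($L{\left(T \right)} = - 9 \left(3 - 24\right) = \left(-9\right) \left(-21\right) = 189$)
$\left(v + L{\left(224 \right)}\right) \left(23193 + 11205\right) = \left(17944 + 189\right) \left(23193 + 11205\right) = 18133 \cdot 34398 = 623738934$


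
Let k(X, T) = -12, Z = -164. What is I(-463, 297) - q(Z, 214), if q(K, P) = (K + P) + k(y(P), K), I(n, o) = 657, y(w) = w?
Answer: 619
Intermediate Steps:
q(K, P) = -12 + K + P (q(K, P) = (K + P) - 12 = -12 + K + P)
I(-463, 297) - q(Z, 214) = 657 - (-12 - 164 + 214) = 657 - 1*38 = 657 - 38 = 619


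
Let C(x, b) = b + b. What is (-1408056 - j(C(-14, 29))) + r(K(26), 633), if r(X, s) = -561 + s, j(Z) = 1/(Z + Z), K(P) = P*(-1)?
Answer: -163326145/116 ≈ -1.4080e+6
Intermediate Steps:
C(x, b) = 2*b
K(P) = -P
j(Z) = 1/(2*Z)
(-1408056 - j(C(-14, 29))) + r(K(26), 633) = (-1408056 - 1/(2*(2*29))) + (-561 + 633) = (-1408056 - 1/(2*58)) + 72 = (-1408056 - 1*1/116) + 72 = (-1408056 - 1/116) + 72 = -163334497/116 + 72 = -163326145/116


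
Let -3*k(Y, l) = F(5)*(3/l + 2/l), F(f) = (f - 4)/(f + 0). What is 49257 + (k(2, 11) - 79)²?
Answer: 60442537/1089 ≈ 55503.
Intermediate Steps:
F(f) = (-4 + f)/f
k(Y, l) = -1/(3*l) (k(Y, l) = -(-4 + 5)/5*(3/l + 2/l)/3 = -(⅕)*1*5/l/3 = -5/l/15 = -1/(3*l))
49257 + (k(2, 11) - 79)² = 49257 + (-⅓/11 - 79)² = 49257 + (-⅓*1/11 - 79)² = 49257 + (-1/33 - 79)² = 49257 + (-2608/33)² = 49257 + 6801664/1089 = 60442537/1089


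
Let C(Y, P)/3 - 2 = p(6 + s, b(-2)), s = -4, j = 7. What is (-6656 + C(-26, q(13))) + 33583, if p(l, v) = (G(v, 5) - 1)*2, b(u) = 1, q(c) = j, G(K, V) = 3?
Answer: 26945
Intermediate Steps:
q(c) = 7
p(l, v) = 4 (p(l, v) = (3 - 1)*2 = 2*2 = 4)
C(Y, P) = 18 (C(Y, P) = 6 + 3*4 = 6 + 12 = 18)
(-6656 + C(-26, q(13))) + 33583 = (-6656 + 18) + 33583 = -6638 + 33583 = 26945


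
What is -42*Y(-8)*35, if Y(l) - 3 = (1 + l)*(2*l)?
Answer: -169050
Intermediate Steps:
Y(l) = 3 + 2*l*(1 + l) (Y(l) = 3 + (1 + l)*(2*l) = 3 + 2*l*(1 + l))
-42*Y(-8)*35 = -42*(3 + 2*(-8) + 2*(-8)**2)*35 = -42*(3 - 16 + 2*64)*35 = -42*(3 - 16 + 128)*35 = -42*115*35 = -4830*35 = -169050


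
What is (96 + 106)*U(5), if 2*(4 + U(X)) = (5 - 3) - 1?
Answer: -707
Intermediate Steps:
U(X) = -7/2 (U(X) = -4 + ((5 - 3) - 1)/2 = -4 + (2 - 1)/2 = -4 + (½)*1 = -4 + ½ = -7/2)
(96 + 106)*U(5) = (96 + 106)*(-7/2) = 202*(-7/2) = -707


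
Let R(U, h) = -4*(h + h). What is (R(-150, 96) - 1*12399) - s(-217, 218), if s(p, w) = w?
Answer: -13385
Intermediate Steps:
R(U, h) = -8*h
(R(-150, 96) - 1*12399) - s(-217, 218) = (-8*96 - 1*12399) - 1*218 = (-768 - 12399) - 218 = -13167 - 218 = -13385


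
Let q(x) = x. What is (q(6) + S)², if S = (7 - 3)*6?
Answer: 900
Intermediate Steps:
S = 24 (S = 4*6 = 24)
(q(6) + S)² = (6 + 24)² = 30² = 900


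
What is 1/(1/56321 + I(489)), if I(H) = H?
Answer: 56321/27540970 ≈ 0.0020450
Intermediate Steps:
1/(1/56321 + I(489)) = 1/(1/56321 + 489) = 1/(27540970/56321) = 56321/27540970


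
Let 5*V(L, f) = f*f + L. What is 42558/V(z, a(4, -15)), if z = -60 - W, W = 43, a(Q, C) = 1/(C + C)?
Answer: -191511000/92699 ≈ -2065.9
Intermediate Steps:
a(Q, C) = 1/(2*C)
z = -103 (z = -60 - 1*43 = -60 - 43 = -103)
V(L, f) = L/5 + f²/5 (V(L, f) = (f*f + L)/5 = (f² + L)/5 = (L + f²)/5 = L/5 + f²/5)
42558/V(z, a(4, -15)) = 42558/((⅕)*(-103) + ((½)/(-15))²/5) = 42558/(-103/5 + ((½)*(-1/15))²/5) = 42558/(-103/5 + (-1/30)²/5) = 42558/(-103/5 + (⅕)*(1/900)) = 42558/(-103/5 + 1/4500) = 42558/(-92699/4500) = 42558*(-4500/92699) = -191511000/92699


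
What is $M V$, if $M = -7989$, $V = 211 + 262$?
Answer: $-3778797$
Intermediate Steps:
$V = 473$
$M V = \left(-7989\right) 473 = -3778797$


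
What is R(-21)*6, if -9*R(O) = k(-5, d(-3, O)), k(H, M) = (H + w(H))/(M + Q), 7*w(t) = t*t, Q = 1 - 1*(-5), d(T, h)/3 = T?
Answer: -20/63 ≈ -0.31746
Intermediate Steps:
d(T, h) = 3*T
Q = 6 (Q = 1 + 5 = 6)
w(t) = t²/7 (w(t) = (t*t)/7 = t²/7)
k(H, M) = (H + H²/7)/(6 + M) (k(H, M) = (H + H²/7)/(M + 6) = (H + H²/7)/(6 + M))
R(O) = -10/189 (R(O) = -(-5)*(7 - 5)/(63*(6 + 3*(-3))) = -(-5)*2/(63*(6 - 9)) = -(-5)*2/(63*(-3)) = -(-5)*(-1)*2/(63*3) = -⅑*10/21 = -10/189)
R(-21)*6 = -10/189*6 = -20/63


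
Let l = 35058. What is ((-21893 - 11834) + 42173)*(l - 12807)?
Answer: 187931946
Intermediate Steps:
((-21893 - 11834) + 42173)*(l - 12807) = ((-21893 - 11834) + 42173)*(35058 - 12807) = (-33727 + 42173)*22251 = 8446*22251 = 187931946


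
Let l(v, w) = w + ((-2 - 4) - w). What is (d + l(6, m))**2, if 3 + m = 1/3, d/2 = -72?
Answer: 22500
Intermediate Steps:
d = -144 (d = 2*(-72) = -144)
m = -8/3 (m = -3 + 1/3 = -8/3 ≈ -2.6667)
l(v, w) = -6 (l(v, w) = w + (-6 - w) = -6)
(d + l(6, m))**2 = (-144 - 6)**2 = (-150)**2 = 22500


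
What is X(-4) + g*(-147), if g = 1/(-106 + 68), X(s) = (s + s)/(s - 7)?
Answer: 1921/418 ≈ 4.5957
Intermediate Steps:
X(s) = 2*s/(-7 + s) (X(s) = (2*s)/(-7 + s) = 2*s/(-7 + s))
g = -1/38 (g = 1/(-38) = -1/38 ≈ -0.026316)
X(-4) + g*(-147) = 2*(-4)/(-7 - 4) - 1/38*(-147) = 2*(-4)/(-11) + 147/38 = 2*(-4)*(-1/11) + 147/38 = 8/11 + 147/38 = 1921/418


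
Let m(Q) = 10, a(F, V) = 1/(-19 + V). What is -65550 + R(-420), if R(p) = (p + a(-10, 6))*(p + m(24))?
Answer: 1386860/13 ≈ 1.0668e+5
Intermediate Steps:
R(p) = (10 + p)*(-1/13 + p) (R(p) = (p + 1/(-19 + 6))*(p + 10) = (p + 1/(-13))*(10 + p) = (p - 1/13)*(10 + p) = (-1/13 + p)*(10 + p) = (10 + p)*(-1/13 + p))
-65550 + R(-420) = -65550 + (-10/13 + (-420)² + (129/13)*(-420)) = -65550 + (-10/13 + 176400 - 54180/13) = -65550 + 2239010/13 = 1386860/13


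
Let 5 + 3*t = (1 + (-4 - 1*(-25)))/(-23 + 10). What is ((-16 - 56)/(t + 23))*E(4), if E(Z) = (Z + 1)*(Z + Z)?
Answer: -416/3 ≈ -138.67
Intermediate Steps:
E(Z) = 2*Z*(1 + Z) (E(Z) = (1 + Z)*(2*Z) = 2*Z*(1 + Z))
t = -29/13 (t = -5/3 + ((1 + (-4 - 1*(-25)))/(-23 + 10))/3 = -5/3 + ((1 + (-4 + 25))/(-13))/3 = -5/3 + ((1 + 21)*(-1/13))/3 = -5/3 + (22*(-1/13))/3 = -5/3 + (⅓)*(-22/13) = -5/3 - 22/39 = -29/13 ≈ -2.2308)
((-16 - 56)/(t + 23))*E(4) = ((-16 - 56)/(-29/13 + 23))*(2*4*(1 + 4)) = (-72/270/13)*(2*4*5) = -72*13/270*40 = -52/15*40 = -416/3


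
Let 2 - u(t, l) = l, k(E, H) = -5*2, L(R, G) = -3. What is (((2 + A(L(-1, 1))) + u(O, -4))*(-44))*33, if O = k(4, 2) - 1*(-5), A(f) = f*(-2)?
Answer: -20328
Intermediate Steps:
k(E, H) = -10
A(f) = -2*f
O = -5 (O = -10 - 1*(-5) = -10 + 5 = -5)
u(t, l) = 2 - l
(((2 + A(L(-1, 1))) + u(O, -4))*(-44))*33 = (((2 - 2*(-3)) + (2 - 1*(-4)))*(-44))*33 = (((2 + 6) + (2 + 4))*(-44))*33 = ((8 + 6)*(-44))*33 = (14*(-44))*33 = -616*33 = -20328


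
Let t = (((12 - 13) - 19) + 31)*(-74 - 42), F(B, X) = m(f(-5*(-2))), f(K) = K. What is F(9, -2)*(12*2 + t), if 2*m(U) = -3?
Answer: 1878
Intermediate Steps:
m(U) = -3/2 (m(U) = (½)*(-3) = -3/2)
F(B, X) = -3/2
t = -1276 (t = ((-1 - 19) + 31)*(-116) = (-20 + 31)*(-116) = 11*(-116) = -1276)
F(9, -2)*(12*2 + t) = -3*(12*2 - 1276)/2 = -3*(24 - 1276)/2 = -3/2*(-1252) = 1878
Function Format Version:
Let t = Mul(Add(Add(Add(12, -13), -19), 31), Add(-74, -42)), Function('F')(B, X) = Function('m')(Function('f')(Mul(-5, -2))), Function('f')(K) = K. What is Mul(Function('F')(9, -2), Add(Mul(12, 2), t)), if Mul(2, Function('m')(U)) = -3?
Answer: 1878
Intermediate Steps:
Function('m')(U) = Rational(-3, 2) (Function('m')(U) = Mul(Rational(1, 2), -3) = Rational(-3, 2))
Function('F')(B, X) = Rational(-3, 2)
t = -1276 (t = Mul(Add(Add(-1, -19), 31), -116) = Mul(Add(-20, 31), -116) = Mul(11, -116) = -1276)
Mul(Function('F')(9, -2), Add(Mul(12, 2), t)) = Mul(Rational(-3, 2), Add(Mul(12, 2), -1276)) = Mul(Rational(-3, 2), Add(24, -1276)) = Mul(Rational(-3, 2), -1252) = 1878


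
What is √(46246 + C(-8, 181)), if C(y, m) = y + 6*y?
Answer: √46190 ≈ 214.92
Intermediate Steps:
C(y, m) = 7*y
√(46246 + C(-8, 181)) = √(46246 + 7*(-8)) = √(46246 - 56) = √46190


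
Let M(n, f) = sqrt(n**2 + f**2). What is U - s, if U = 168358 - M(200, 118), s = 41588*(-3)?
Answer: 293122 - 2*sqrt(13481) ≈ 2.9289e+5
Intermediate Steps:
M(n, f) = sqrt(f**2 + n**2)
s = -124764
U = 168358 - 2*sqrt(13481) (U = 168358 - sqrt(118**2 + 200**2) = 168358 - sqrt(13924 + 40000) = 168358 - sqrt(53924) = 168358 - 2*sqrt(13481) ≈ 1.6813e+5)
U - s = (168358 - 2*sqrt(13481)) - 1*(-124764) = (168358 - 2*sqrt(13481)) + 124764 = 293122 - 2*sqrt(13481)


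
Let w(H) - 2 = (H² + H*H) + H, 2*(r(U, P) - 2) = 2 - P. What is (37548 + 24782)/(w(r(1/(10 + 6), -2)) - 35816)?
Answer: -31165/17889 ≈ -1.7421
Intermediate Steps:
r(U, P) = 3 - P/2 (r(U, P) = 2 + (2 - P)/2 = 2 + (1 - P/2) = 3 - P/2)
w(H) = 2 + H + 2*H² (w(H) = 2 + ((H² + H*H) + H) = 2 + ((H² + H²) + H) = 2 + (2*H² + H) = 2 + (H + 2*H²) = 2 + H + 2*H²)
(37548 + 24782)/(w(r(1/(10 + 6), -2)) - 35816) = (37548 + 24782)/((2 + (3 - ½*(-2)) + 2*(3 - ½*(-2))²) - 35816) = 62330/((2 + (3 + 1) + 2*(3 + 1)²) - 35816) = 62330/((2 + 4 + 2*4²) - 35816) = 62330/((2 + 4 + 2*16) - 35816) = 62330/((2 + 4 + 32) - 35816) = 62330/(38 - 35816) = 62330/(-35778) = 62330*(-1/35778) = -31165/17889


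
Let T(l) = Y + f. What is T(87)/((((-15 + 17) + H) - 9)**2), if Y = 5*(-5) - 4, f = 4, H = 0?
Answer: -25/49 ≈ -0.51020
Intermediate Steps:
Y = -29 (Y = -25 - 4 = -29)
T(l) = -25 (T(l) = -29 + 4 = -25)
T(87)/((((-15 + 17) + H) - 9)**2) = -25/(((-15 + 17) + 0) - 9)**2 = -25/((2 + 0) - 9)**2 = -25/(2 - 9)**2 = -25/((-7)**2) = -25/49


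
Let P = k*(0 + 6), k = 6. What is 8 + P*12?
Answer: 440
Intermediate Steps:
P = 36 (P = 6*(0 + 6) = 6*6 = 36)
8 + P*12 = 8 + 36*12 = 8 + 432 = 440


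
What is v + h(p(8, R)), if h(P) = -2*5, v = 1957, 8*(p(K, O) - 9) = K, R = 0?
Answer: 1947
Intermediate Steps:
p(K, O) = 9 + K/8
h(P) = -10
v + h(p(8, R)) = 1957 - 10 = 1947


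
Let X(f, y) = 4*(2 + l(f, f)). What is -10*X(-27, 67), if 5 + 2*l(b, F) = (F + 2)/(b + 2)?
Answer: 0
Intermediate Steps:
l(b, F) = -5/2 + (2 + F)/(2*(2 + b)) (l(b, F) = -5/2 + ((F + 2)/(b + 2))/2 = -5/2 + ((2 + F)/(2 + b))/2 = -5/2 + (2 + F)/(2*(2 + b)))
X(f, y) = 8 + 2*(-8 - 4*f)/(2 + f) (X(f, y) = 4*(2 + (-8 + f - 5*f)/(2*(2 + f))) = 4*(2 + (-8 - 4*f)/(2*(2 + f))) = 8 + 2*(-8 - 4*f)/(2 + f))
-10*X(-27, 67) = -10*0 = 0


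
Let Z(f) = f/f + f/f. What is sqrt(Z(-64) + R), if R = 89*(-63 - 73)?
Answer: I*sqrt(12102) ≈ 110.01*I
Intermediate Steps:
Z(f) = 2 (Z(f) = 1 + 1 = 2)
R = -12104 (R = 89*(-136) = -12104)
sqrt(Z(-64) + R) = sqrt(2 - 12104) = sqrt(-12102) = I*sqrt(12102)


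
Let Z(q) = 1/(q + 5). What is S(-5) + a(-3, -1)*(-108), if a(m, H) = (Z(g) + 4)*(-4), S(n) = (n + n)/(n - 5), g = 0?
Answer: 9077/5 ≈ 1815.4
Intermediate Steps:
Z(q) = 1/(5 + q)
S(n) = 2*n/(-5 + n) (S(n) = (2*n)/(-5 + n) = 2*n/(-5 + n))
a(m, H) = -84/5 (a(m, H) = (1/(5 + 0) + 4)*(-4) = (1/5 + 4)*(-4) = (⅕ + 4)*(-4) = (21/5)*(-4) = -84/5)
S(-5) + a(-3, -1)*(-108) = 2*(-5)/(-5 - 5) - 84/5*(-108) = 2*(-5)/(-10) + 9072/5 = 2*(-5)*(-⅒) + 9072/5 = 1 + 9072/5 = 9077/5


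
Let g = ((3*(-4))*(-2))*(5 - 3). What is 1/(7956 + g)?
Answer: 1/8004 ≈ 0.00012494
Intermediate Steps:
g = 48 (g = -12*(-2)*2 = 24*2 = 48)
1/(7956 + g) = 1/(7956 + 48) = 1/8004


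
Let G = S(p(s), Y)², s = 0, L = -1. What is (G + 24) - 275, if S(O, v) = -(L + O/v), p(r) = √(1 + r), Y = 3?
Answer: -2255/9 ≈ -250.56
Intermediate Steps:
S(O, v) = 1 - O/v (S(O, v) = -(-1 + O/v) = 1 - O/v)
G = 4/9 (G = ((3 - √(1 + 0))/3)² = ((3 - √1)/3)² = ((3 - 1*1)/3)² = ((3 - 1)/3)² = ((⅓)*2)² = (⅔)² = 4/9 ≈ 0.44444)
(G + 24) - 275 = (4/9 + 24) - 275 = 220/9 - 275 = -2255/9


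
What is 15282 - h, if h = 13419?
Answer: 1863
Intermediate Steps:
15282 - h = 15282 - 1*13419 = 15282 - 13419 = 1863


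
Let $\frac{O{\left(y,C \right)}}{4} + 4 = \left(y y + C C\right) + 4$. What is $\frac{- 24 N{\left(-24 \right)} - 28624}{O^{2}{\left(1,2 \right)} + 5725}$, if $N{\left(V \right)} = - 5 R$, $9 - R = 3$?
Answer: $- \frac{27904}{6125} \approx -4.5558$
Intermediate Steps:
$R = 6$ ($R = 9 - 3 = 6$)
$N{\left(V \right)} = -30$ ($N{\left(V \right)} = \left(-5\right) 6 = -30$)
$O{\left(y,C \right)} = 4 C^{2} + 4 y^{2}$ ($O{\left(y,C \right)} = -16 + 4 \left(\left(y y + C C\right) + 4\right) = -16 + 4 \left(\left(y^{2} + C^{2}\right) + 4\right) = -16 + 4 \left(\left(C^{2} + y^{2}\right) + 4\right) = -16 + 4 \left(4 + C^{2} + y^{2}\right) = -16 + \left(16 + 4 C^{2} + 4 y^{2}\right) = 4 C^{2} + 4 y^{2}$)
$\frac{- 24 N{\left(-24 \right)} - 28624}{O^{2}{\left(1,2 \right)} + 5725} = \frac{\left(-24\right) \left(-30\right) - 28624}{\left(4 \cdot 2^{2} + 4 \cdot 1^{2}\right)^{2} + 5725} = \frac{720 - 28624}{\left(4 \cdot 4 + 4 \cdot 1\right)^{2} + 5725} = - \frac{27904}{\left(16 + 4\right)^{2} + 5725} = - \frac{27904}{20^{2} + 5725} = - \frac{27904}{400 + 5725} = - \frac{27904}{6125}$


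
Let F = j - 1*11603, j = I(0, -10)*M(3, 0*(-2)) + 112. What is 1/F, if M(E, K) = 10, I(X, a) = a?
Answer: -1/11591 ≈ -8.6274e-5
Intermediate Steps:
j = 12 (j = -10*10 + 112 = -100 + 112 = 12)
F = -11591 (F = 12 - 1*11603 = 12 - 11603 = -11591)
1/F = 1/(-11591) = -1/11591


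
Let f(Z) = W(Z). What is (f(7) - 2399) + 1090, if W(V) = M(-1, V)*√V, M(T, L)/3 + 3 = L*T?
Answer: -1309 - 30*√7 ≈ -1388.4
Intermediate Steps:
M(T, L) = -9 + 3*L*T (M(T, L) = -9 + 3*(L*T) = -9 + 3*L*T)
W(V) = √V*(-9 - 3*V) (W(V) = (-9 + 3*V*(-1))*√V = (-9 - 3*V)*√V = √V*(-9 - 3*V))
f(Z) = 3*√Z*(-3 - Z)
(f(7) - 2399) + 1090 = (3*√7*(-3 - 1*7) - 2399) + 1090 = (3*√7*(-3 - 7) - 2399) + 1090 = (3*√7*(-10) - 2399) + 1090 = (-30*√7 - 2399) + 1090 = (-2399 - 30*√7) + 1090 = -1309 - 30*√7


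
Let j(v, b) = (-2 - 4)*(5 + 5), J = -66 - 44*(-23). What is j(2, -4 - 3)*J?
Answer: -56760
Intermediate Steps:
J = 946 (J = -66 + 1012 = 946)
j(v, b) = -60 (j(v, b) = -6*10 = -60)
j(2, -4 - 3)*J = -60*946 = -56760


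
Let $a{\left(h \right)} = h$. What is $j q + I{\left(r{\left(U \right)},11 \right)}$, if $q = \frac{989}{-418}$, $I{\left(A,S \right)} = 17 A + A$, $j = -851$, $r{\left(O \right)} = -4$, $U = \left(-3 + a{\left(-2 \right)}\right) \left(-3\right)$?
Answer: $\frac{811543}{418} \approx 1941.5$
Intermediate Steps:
$U = 15$ ($U = \left(-3 - 2\right) \left(-3\right) = \left(-5\right) \left(-3\right) = 15$)
$I{\left(A,S \right)} = 18 A$
$q = - \frac{989}{418}$ ($q = 989 \left(- \frac{1}{418}\right) = - \frac{989}{418} \approx -2.366$)
$j q + I{\left(r{\left(U \right)},11 \right)} = \left(-851\right) \left(- \frac{989}{418}\right) + 18 \left(-4\right) = \frac{841639}{418} - 72 = \frac{811543}{418}$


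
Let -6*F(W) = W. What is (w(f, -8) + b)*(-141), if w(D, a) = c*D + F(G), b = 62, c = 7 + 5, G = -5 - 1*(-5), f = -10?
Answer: 8178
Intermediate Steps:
G = 0 (G = -5 + 5 = 0)
F(W) = -W/6
c = 12
w(D, a) = 12*D (w(D, a) = 12*D - 1/6*0 = 12*D + 0 = 12*D)
(w(f, -8) + b)*(-141) = (12*(-10) + 62)*(-141) = (-120 + 62)*(-141) = -58*(-141) = 8178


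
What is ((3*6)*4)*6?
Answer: 432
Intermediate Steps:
((3*6)*4)*6 = (18*4)*6 = 72*6 = 432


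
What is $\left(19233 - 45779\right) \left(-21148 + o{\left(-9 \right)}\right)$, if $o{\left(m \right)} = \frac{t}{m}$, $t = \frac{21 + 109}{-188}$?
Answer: $\frac{237469141039}{423} \approx 5.6139 \cdot 10^{8}$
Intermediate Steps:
$t = - \frac{65}{94}$ ($t = 130 \left(- \frac{1}{188}\right) = - \frac{65}{94} \approx -0.69149$)
$o{\left(m \right)} = - \frac{65}{94 m}$
$\left(19233 - 45779\right) \left(-21148 + o{\left(-9 \right)}\right) = \left(19233 - 45779\right) \left(-21148 - \frac{65}{94 \left(-9\right)}\right) = - 26546 \left(-21148 - - \frac{65}{846}\right) = - 26546 \left(-21148 + \frac{65}{846}\right) = \left(-26546\right) \left(- \frac{17891143}{846}\right) = \frac{237469141039}{423}$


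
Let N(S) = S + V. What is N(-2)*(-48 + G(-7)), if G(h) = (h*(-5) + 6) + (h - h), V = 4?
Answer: -14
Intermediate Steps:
N(S) = 4 + S (N(S) = S + 4 = 4 + S)
G(h) = 6 - 5*h (G(h) = (-5*h + 6) + 0 = (6 - 5*h) + 0 = 6 - 5*h)
N(-2)*(-48 + G(-7)) = (4 - 2)*(-48 + (6 - 5*(-7))) = 2*(-48 + (6 + 35)) = 2*(-48 + 41) = 2*(-7) = -14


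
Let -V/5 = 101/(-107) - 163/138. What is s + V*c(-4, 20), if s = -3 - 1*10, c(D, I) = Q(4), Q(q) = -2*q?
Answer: -723559/7383 ≈ -98.003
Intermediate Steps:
c(D, I) = -8 (c(D, I) = -2*4 = -8)
s = -13 (s = -3 - 10 = -13)
V = 156895/14766 (V = -5*(101/(-107) - 163/138) = -5*(101*(-1/107) - 163*1/138) = -5*(-101/107 - 163/138) = -5*(-31379/14766) = 156895/14766 ≈ 10.625)
s + V*c(-4, 20) = -13 + (156895/14766)*(-8) = -13 - 627580/7383 = -723559/7383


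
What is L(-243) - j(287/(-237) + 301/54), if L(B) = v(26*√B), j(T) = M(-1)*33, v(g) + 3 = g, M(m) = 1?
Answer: -36 + 234*I*√3 ≈ -36.0 + 405.3*I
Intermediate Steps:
v(g) = -3 + g
j(T) = 33 (j(T) = 1*33 = 33)
L(B) = -3 + 26*√B
L(-243) - j(287/(-237) + 301/54) = (-3 + 26*√(-243)) - 1*33 = (-3 + 26*(9*I*√3)) - 33 = (-3 + 234*I*√3) - 33 = -36 + 234*I*√3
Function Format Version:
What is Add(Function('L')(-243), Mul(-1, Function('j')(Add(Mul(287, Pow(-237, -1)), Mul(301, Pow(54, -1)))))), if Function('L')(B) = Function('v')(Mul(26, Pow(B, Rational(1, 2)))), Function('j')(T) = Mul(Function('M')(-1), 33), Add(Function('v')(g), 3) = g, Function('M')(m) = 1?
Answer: Add(-36, Mul(234, I, Pow(3, Rational(1, 2)))) ≈ Add(-36.000, Mul(405.30, I))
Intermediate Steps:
Function('v')(g) = Add(-3, g)
Function('j')(T) = 33 (Function('j')(T) = Mul(1, 33) = 33)
Function('L')(B) = Add(-3, Mul(26, Pow(B, Rational(1, 2))))
Add(Function('L')(-243), Mul(-1, Function('j')(Add(Mul(287, Pow(-237, -1)), Mul(301, Pow(54, -1)))))) = Add(Add(-3, Mul(26, Pow(-243, Rational(1, 2)))), Mul(-1, 33)) = Add(Add(-3, Mul(26, Mul(9, I, Pow(3, Rational(1, 2))))), -33) = Add(Add(-3, Mul(234, I, Pow(3, Rational(1, 2)))), -33) = Add(-36, Mul(234, I, Pow(3, Rational(1, 2))))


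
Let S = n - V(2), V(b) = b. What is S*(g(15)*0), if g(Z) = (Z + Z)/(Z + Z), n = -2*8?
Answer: 0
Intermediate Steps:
n = -16
g(Z) = 1 (g(Z) = (2*Z)/((2*Z)) = (2*Z)*(1/(2*Z)) = 1)
S = -18 (S = -16 - 1*2 = -16 - 2 = -18)
S*(g(15)*0) = -18*0 = 0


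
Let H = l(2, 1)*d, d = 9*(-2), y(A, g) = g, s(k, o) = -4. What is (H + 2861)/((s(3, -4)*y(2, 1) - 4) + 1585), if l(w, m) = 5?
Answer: 2771/1577 ≈ 1.7571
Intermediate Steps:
d = -18
H = -90 (H = 5*(-18) = -90)
(H + 2861)/((s(3, -4)*y(2, 1) - 4) + 1585) = (-90 + 2861)/((-4*1 - 4) + 1585) = 2771/((-4 - 4) + 1585) = 2771/(-8 + 1585) = 2771/1577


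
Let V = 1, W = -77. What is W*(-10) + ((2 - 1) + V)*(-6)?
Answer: 758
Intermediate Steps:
W*(-10) + ((2 - 1) + V)*(-6) = -77*(-10) + ((2 - 1) + 1)*(-6) = 770 + (1 + 1)*(-6) = 770 + 2*(-6) = 770 - 12 = 758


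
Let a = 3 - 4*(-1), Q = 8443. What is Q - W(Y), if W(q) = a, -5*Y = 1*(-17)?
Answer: 8436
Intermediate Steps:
a = 7 (a = 3 + 4 = 7)
Y = 17/5 (Y = -(-17)/5 = -1/5*(-17) = 17/5 ≈ 3.4000)
W(q) = 7
Q - W(Y) = 8443 - 1*7 = 8443 - 7 = 8436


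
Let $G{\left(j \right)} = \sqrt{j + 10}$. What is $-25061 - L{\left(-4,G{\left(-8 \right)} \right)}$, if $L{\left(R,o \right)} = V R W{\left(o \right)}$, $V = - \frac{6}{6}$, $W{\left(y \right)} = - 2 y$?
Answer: $-25061 + 8 \sqrt{2} \approx -25050.0$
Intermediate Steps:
$G{\left(j \right)} = \sqrt{10 + j}$
$V = -1$ ($V = \left(-6\right) \frac{1}{6} = -1$)
$L{\left(R,o \right)} = 2 R o$ ($L{\left(R,o \right)} = - R \left(- 2 o\right) = 2 R o$)
$-25061 - L{\left(-4,G{\left(-8 \right)} \right)} = -25061 - 2 \left(-4\right) \sqrt{10 - 8} = -25061 - 2 \left(-4\right) \sqrt{2} = -25061 - - 8 \sqrt{2} = -25061 + 8 \sqrt{2}$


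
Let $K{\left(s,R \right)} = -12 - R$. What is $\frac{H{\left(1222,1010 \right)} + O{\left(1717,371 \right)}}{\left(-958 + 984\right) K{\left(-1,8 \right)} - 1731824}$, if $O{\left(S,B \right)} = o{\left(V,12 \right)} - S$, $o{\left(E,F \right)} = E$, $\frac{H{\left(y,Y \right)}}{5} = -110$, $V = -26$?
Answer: $\frac{2293}{1732344} \approx 0.0013236$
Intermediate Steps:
$H{\left(y,Y \right)} = -550$ ($H{\left(y,Y \right)} = 5 \left(-110\right) = -550$)
$O{\left(S,B \right)} = -26 - S$
$\frac{H{\left(1222,1010 \right)} + O{\left(1717,371 \right)}}{\left(-958 + 984\right) K{\left(-1,8 \right)} - 1731824} = \frac{-550 - 1743}{\left(-958 + 984\right) \left(-12 - 8\right) - 1731824} = \frac{-550 - 1743}{26 \left(-12 - 8\right) - 1731824} = \frac{-550 - 1743}{26 \left(-20\right) - 1731824} = - \frac{2293}{-520 - 1731824} = - \frac{2293}{-1732344} = \left(-2293\right) \left(- \frac{1}{1732344}\right) = \frac{2293}{1732344}$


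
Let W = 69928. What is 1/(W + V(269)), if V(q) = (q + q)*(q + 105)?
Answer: 1/271140 ≈ 3.6881e-6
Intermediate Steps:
V(q) = 2*q*(105 + q) (V(q) = (2*q)*(105 + q) = 2*q*(105 + q))
1/(W + V(269)) = 1/(69928 + 2*269*(105 + 269)) = 1/(69928 + 2*269*374) = 1/(69928 + 201212) = 1/271140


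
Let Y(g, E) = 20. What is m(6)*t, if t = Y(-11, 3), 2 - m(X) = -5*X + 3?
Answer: 580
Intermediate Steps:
m(X) = -1 + 5*X (m(X) = 2 - (-5*X + 3) = 2 - (3 - 5*X) = 2 + (-3 + 5*X) = -1 + 5*X)
t = 20
m(6)*t = (-1 + 5*6)*20 = (-1 + 30)*20 = 29*20 = 580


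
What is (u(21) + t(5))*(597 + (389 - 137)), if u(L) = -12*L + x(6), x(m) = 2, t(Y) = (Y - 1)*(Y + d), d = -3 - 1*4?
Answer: -219042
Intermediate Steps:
d = -7 (d = -3 - 4 = -7)
t(Y) = (-1 + Y)*(-7 + Y) (t(Y) = (Y - 1)*(Y - 7) = (-1 + Y)*(-7 + Y))
u(L) = 2 - 12*L (u(L) = -12*L + 2 = 2 - 12*L)
(u(21) + t(5))*(597 + (389 - 137)) = ((2 - 12*21) + (7 + 5² - 8*5))*(597 + (389 - 137)) = ((2 - 252) + (7 + 25 - 40))*(597 + 252) = (-250 - 8)*849 = -258*849 = -219042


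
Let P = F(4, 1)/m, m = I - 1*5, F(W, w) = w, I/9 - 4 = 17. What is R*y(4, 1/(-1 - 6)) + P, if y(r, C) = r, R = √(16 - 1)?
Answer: 1/184 + 4*√15 ≈ 15.497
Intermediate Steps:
R = √15 ≈ 3.8730
I = 189 (I = 36 + 9*17 = 36 + 153 = 189)
m = 184 (m = 189 - 1*5 = 189 - 5 = 184)
P = 1/184 ≈ 0.0054348
R*y(4, 1/(-1 - 6)) + P = √15*4 + 1/184 = 4*√15 + 1/184 = 1/184 + 4*√15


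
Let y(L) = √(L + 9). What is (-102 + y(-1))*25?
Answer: -2550 + 50*√2 ≈ -2479.3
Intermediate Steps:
y(L) = √(9 + L)
(-102 + y(-1))*25 = (-102 + √(9 - 1))*25 = (-102 + √8)*25 = (-102 + 2*√2)*25 = -2550 + 50*√2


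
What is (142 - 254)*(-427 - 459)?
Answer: 99232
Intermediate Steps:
(142 - 254)*(-427 - 459) = -112*(-886) = 99232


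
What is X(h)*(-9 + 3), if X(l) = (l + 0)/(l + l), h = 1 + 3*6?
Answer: -3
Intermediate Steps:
h = 19 (h = 1 + 18 = 19)
X(l) = ½ (X(l) = l/((2*l)) = l*(1/(2*l)) = ½)
X(h)*(-9 + 3) = (-9 + 3)/2 = (½)*(-6) = -3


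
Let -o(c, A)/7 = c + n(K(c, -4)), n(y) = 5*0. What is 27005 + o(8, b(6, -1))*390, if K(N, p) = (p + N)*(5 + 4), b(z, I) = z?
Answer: 5165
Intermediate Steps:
K(N, p) = 9*N + 9*p (K(N, p) = (N + p)*9 = 9*N + 9*p)
n(y) = 0
o(c, A) = -7*c (o(c, A) = -7*(c + 0) = -7*c)
27005 + o(8, b(6, -1))*390 = 27005 - 7*8*390 = 27005 - 56*390 = 27005 - 21840 = 5165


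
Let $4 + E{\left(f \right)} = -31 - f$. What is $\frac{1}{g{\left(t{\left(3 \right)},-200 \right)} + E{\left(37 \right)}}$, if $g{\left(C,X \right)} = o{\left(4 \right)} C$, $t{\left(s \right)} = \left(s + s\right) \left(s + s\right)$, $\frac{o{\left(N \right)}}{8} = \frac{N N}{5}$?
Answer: $\frac{5}{4248} \approx 0.001177$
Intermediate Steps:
$o{\left(N \right)} = \frac{8 N^{2}}{5}$ ($o{\left(N \right)} = 8 \frac{N N}{5} = 8 N^{2} \cdot \frac{1}{5} = 8 \frac{N^{2}}{5} = \frac{8 N^{2}}{5}$)
$t{\left(s \right)} = 4 s^{2}$ ($t{\left(s \right)} = 2 s 2 s = 4 s^{2}$)
$g{\left(C,X \right)} = \frac{128 C}{5}$ ($g{\left(C,X \right)} = \frac{8 \cdot 4^{2}}{5} C = \frac{8}{5} \cdot 16 C = \frac{128 C}{5}$)
$E{\left(f \right)} = -35 - f$ ($E{\left(f \right)} = -4 - \left(31 + f\right) = -35 - f$)
$\frac{1}{g{\left(t{\left(3 \right)},-200 \right)} + E{\left(37 \right)}} = \frac{1}{\frac{128 \cdot 4 \cdot 3^{2}}{5} - 72} = \frac{1}{\frac{128 \cdot 4 \cdot 9}{5} - 72} = \frac{1}{\frac{128}{5} \cdot 36 - 72} = \frac{1}{\frac{4608}{5} - 72} = \frac{1}{\frac{4248}{5}} = \frac{5}{4248}$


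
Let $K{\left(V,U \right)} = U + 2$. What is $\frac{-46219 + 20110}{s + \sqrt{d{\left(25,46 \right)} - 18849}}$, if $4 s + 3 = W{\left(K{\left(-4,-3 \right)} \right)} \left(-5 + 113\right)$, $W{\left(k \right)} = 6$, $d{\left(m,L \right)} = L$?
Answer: $- \frac{67361220}{716873} + \frac{417744 i \sqrt{18803}}{716873} \approx -93.965 + 79.906 i$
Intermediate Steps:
$K{\left(V,U \right)} = 2 + U$
$s = \frac{645}{4}$ ($s = - \frac{3}{4} + \frac{6 \left(-5 + 113\right)}{4} = - \frac{3}{4} + \frac{6 \cdot 108}{4} = - \frac{3}{4} + \frac{1}{4} \cdot 648 = - \frac{3}{4} + 162 = \frac{645}{4} \approx 161.25$)
$\frac{-46219 + 20110}{s + \sqrt{d{\left(25,46 \right)} - 18849}} = \frac{-46219 + 20110}{\frac{645}{4} + \sqrt{46 - 18849}} = - \frac{26109}{\frac{645}{4} + \sqrt{-18803}} = - \frac{26109}{\frac{645}{4} + i \sqrt{18803}}$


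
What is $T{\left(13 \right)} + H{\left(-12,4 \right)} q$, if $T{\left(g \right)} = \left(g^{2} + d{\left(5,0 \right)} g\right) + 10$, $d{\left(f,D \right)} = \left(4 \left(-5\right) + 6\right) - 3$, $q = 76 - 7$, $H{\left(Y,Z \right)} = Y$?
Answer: $-870$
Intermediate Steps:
$q = 69$
$d{\left(f,D \right)} = -17$ ($d{\left(f,D \right)} = \left(-20 + 6\right) - 3 = -14 - 3 = -17$)
$T{\left(g \right)} = 10 + g^{2} - 17 g$ ($T{\left(g \right)} = \left(g^{2} - 17 g\right) + 10 = 10 + g^{2} - 17 g$)
$T{\left(13 \right)} + H{\left(-12,4 \right)} q = \left(10 + 13^{2} - 221\right) - 828 = \left(10 + 169 - 221\right) - 828 = -42 - 828 = -870$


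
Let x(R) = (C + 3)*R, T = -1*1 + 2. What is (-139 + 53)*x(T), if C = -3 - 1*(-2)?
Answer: -172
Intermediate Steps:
T = 1 (T = -1 + 2 = 1)
C = -1 (C = -3 + 2 = -1)
x(R) = 2*R (x(R) = (-1 + 3)*R = 2*R)
(-139 + 53)*x(T) = (-139 + 53)*(2*1) = -86*2 = -172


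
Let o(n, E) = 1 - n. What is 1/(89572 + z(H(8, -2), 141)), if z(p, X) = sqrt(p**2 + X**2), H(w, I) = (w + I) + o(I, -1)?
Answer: 44786/4011561611 - 3*sqrt(2218)/8023123222 ≈ 1.1147e-5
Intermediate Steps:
H(w, I) = 1 + w (H(w, I) = (w + I) + (1 - I) = (I + w) + (1 - I) = 1 + w)
z(p, X) = sqrt(X**2 + p**2)
1/(89572 + z(H(8, -2), 141)) = 1/(89572 + sqrt(141**2 + (1 + 8)**2)) = 1/(89572 + sqrt(19881 + 9**2)) = 1/(89572 + sqrt(19881 + 81)) = 1/(89572 + sqrt(19962)) = 1/(89572 + 3*sqrt(2218))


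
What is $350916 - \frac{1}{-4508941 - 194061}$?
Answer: $\frac{1650358649833}{4703002} \approx 3.5092 \cdot 10^{5}$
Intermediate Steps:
$350916 - \frac{1}{-4508941 - 194061} = 350916 - \frac{1}{-4703002} = 350916 - - \frac{1}{4703002} = 350916 + \frac{1}{4703002} = \frac{1650358649833}{4703002}$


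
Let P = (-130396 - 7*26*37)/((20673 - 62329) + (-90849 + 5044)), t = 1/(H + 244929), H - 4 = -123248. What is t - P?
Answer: -5562178863/5170030595 ≈ -1.0758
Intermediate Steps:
H = -123244 (H = 4 - 123248 = -123244)
t = 1/121685 (t = 1/(-123244 + 244929) = 1/121685 ≈ 8.2179e-6)
P = 45710/42487 (P = (-130396 - 182*37)/(-41656 - 85805) = (-130396 - 6734)/(-127461) = -137130*(-1/127461) = 45710/42487 ≈ 1.0759)
t - P = 1/121685 - 1*45710/42487 = 1/121685 - 45710/42487 = -5562178863/5170030595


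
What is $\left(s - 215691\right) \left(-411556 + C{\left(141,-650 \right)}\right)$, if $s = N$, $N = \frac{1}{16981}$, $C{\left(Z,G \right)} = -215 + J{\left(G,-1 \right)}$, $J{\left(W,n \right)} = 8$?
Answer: $\frac{1508143286657810}{16981} \approx 8.8814 \cdot 10^{10}$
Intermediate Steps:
$C{\left(Z,G \right)} = -207$ ($C{\left(Z,G \right)} = -215 + 8 = -207$)
$N = \frac{1}{16981} \approx 5.8889 \cdot 10^{-5}$
$s = \frac{1}{16981} \approx 5.8889 \cdot 10^{-5}$
$\left(s - 215691\right) \left(-411556 + C{\left(141,-650 \right)}\right) = \left(\frac{1}{16981} - 215691\right) \left(-411556 - 207\right) = \left(\frac{1}{16981} - 215691\right) \left(-411763\right) = \left(- \frac{3662648870}{16981}\right) \left(-411763\right) = \frac{1508143286657810}{16981}$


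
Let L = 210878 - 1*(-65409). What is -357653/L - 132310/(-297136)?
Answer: -34858024419/41047407016 ≈ -0.84921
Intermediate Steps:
L = 276287 (L = 210878 + 65409 = 276287)
-357653/L - 132310/(-297136) = -357653/276287 - 132310/(-297136) = -357653*1/276287 - 132310*(-1/297136) = -357653/276287 + 66155/148568 = -34858024419/41047407016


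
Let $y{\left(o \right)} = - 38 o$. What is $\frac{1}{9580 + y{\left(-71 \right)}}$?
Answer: $\frac{1}{12278} \approx 8.1446 \cdot 10^{-5}$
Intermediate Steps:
$\frac{1}{9580 + y{\left(-71 \right)}} = \frac{1}{9580 - -2698} = \frac{1}{9580 + 2698} = \frac{1}{12278}$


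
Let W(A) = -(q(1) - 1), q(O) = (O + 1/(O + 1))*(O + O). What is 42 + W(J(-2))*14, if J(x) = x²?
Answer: 14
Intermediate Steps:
q(O) = 2*O*(O + 1/(1 + O)) (q(O) = (O + 1/(1 + O))*(2*O) = 2*O*(O + 1/(1 + O)))
W(A) = -2 (W(A) = -(2*1*(1 + 1 + 1²)/(1 + 1) - 1) = -(2*1*(1 + 1 + 1)/2 - 1) = -(2*1*(½)*3 - 1) = -(3 - 1) = -1*2 = -2)
42 + W(J(-2))*14 = 42 - 2*14 = 42 - 28 = 14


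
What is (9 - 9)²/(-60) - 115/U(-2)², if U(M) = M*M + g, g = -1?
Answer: -115/9 ≈ -12.778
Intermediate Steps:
U(M) = -1 + M² (U(M) = M*M - 1 = M² - 1 = -1 + M²)
(9 - 9)²/(-60) - 115/U(-2)² = (9 - 9)²/(-60) - 115/(-1 + (-2)²)² = 0²*(-1/60) - 115/(-1 + 4)² = 0*(-1/60) - 115/(3²) = 0 - 115/9 = -115/9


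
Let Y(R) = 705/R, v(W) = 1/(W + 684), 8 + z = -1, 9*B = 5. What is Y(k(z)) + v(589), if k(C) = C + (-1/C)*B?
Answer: -72693941/921652 ≈ -78.874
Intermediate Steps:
B = 5/9 (B = (⅑)*5 = 5/9 ≈ 0.55556)
z = -9 (z = -8 - 1 = -9)
k(C) = C - 5/(9*C) (k(C) = C - 1/C*(5/9) = C - 5/(9*C))
v(W) = 1/(684 + W)
Y(k(z)) + v(589) = 705/(-9 - 5/9/(-9)) + 1/(684 + 589) = 705/(-9 - 5/9*(-⅑)) + 1/1273 = 705/(-9 + 5/81) + 1/1273 = 705/(-724/81) + 1/1273 = 705*(-81/724) + 1/1273 = -57105/724 + 1/1273 = -72693941/921652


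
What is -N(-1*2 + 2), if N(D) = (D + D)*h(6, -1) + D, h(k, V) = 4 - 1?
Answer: 0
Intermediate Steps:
h(k, V) = 3
N(D) = 7*D (N(D) = (D + D)*3 + D = (2*D)*3 + D = 6*D + D = 7*D)
-N(-1*2 + 2) = -7*(-1*2 + 2) = -7*(-2 + 2) = -7*0 = -1*0 = 0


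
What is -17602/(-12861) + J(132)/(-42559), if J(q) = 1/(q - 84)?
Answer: 11985972001/8757620784 ≈ 1.3686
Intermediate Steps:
J(q) = 1/(-84 + q)
-17602/(-12861) + J(132)/(-42559) = -17602/(-12861) + 1/((-84 + 132)*(-42559)) = -17602*(-1/12861) - 1/42559/48 = 17602/12861 + (1/48)*(-1/42559) = 17602/12861 - 1/2042832 = 11985972001/8757620784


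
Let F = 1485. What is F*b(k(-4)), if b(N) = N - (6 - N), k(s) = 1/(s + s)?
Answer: -37125/4 ≈ -9281.3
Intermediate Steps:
k(s) = 1/(2*s)
b(N) = -6 + 2*N (b(N) = N + (-6 + N) = -6 + 2*N)
F*b(k(-4)) = 1485*(-6 + 2*((½)/(-4))) = 1485*(-6 + 2*((½)*(-¼))) = 1485*(-6 + 2*(-⅛)) = 1485*(-6 - ¼) = 1485*(-25/4) = -37125/4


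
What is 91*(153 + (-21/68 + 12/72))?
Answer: 2837653/204 ≈ 13910.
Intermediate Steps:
91*(153 + (-21/68 + 12/72)) = 91*(153 + (-21*1/68 + 12*(1/72))) = 91*(153 + (-21/68 + 1/6)) = 91*(153 - 29/204) = 91*(31183/204) = 2837653/204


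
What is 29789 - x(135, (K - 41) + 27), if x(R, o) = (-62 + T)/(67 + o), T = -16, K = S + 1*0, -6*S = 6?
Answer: 59581/2 ≈ 29791.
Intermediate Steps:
S = -1 (S = -⅙*6 = -1)
K = -1 (K = -1 + 1*0 = -1 + 0 = -1)
x(R, o) = -78/(67 + o) (x(R, o) = (-62 - 16)/(67 + o) = -78/(67 + o))
29789 - x(135, (K - 41) + 27) = 29789 - (-78)/(67 + ((-1 - 41) + 27)) = 29789 - (-78)/(67 + (-42 + 27)) = 29789 - (-78)/(67 - 15) = 29789 - (-78)/52 = 29789 - 1*(-3/2) = 29789 + 3/2 = 59581/2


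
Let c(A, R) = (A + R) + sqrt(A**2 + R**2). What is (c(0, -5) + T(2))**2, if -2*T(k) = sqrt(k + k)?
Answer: 1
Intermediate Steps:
T(k) = -sqrt(2)*sqrt(k)/2 (T(k) = -sqrt(k + k)/2 = -sqrt(2)*sqrt(k)/2)
c(A, R) = A + R + sqrt(A**2 + R**2)
(c(0, -5) + T(2))**2 = ((0 - 5 + sqrt(0**2 + (-5)**2)) - sqrt(2)*sqrt(2)/2)**2 = ((0 - 5 + sqrt(0 + 25)) - 1)**2 = ((0 - 5 + sqrt(25)) - 1)**2 = ((0 - 5 + 5) - 1)**2 = (0 - 1)**2 = (-1)**2 = 1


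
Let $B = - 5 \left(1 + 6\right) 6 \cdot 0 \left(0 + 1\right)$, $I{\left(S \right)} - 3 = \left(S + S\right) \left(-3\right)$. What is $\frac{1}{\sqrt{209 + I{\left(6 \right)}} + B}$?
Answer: $\frac{\sqrt{11}}{44} \approx 0.075378$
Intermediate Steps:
$I{\left(S \right)} = 3 - 6 S$ ($I{\left(S \right)} = 3 + \left(S + S\right) \left(-3\right) = 3 + 2 S \left(-3\right) = 3 - 6 S$)
$B = 0$ ($B = \left(-5\right) 7 \cdot 6 \cdot 0 \cdot 1 = \left(-35\right) 6 \cdot 0 = \left(-210\right) 0 = 0$)
$\frac{1}{\sqrt{209 + I{\left(6 \right)}} + B} = \frac{1}{\sqrt{209 + \left(3 - 36\right)} + 0} = \frac{1}{\sqrt{209 - 33} + 0} = \frac{1}{\sqrt{176} + 0} = \frac{1}{4 \sqrt{11} + 0} = \frac{1}{4 \sqrt{11}} = \frac{\sqrt{11}}{44}$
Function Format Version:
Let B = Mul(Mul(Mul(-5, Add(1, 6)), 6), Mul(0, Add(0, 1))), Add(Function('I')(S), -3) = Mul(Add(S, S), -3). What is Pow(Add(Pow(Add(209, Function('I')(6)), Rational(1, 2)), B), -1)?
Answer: Mul(Rational(1, 44), Pow(11, Rational(1, 2))) ≈ 0.075378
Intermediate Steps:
Function('I')(S) = Add(3, Mul(-6, S)) (Function('I')(S) = Add(3, Mul(Add(S, S), -3)) = Add(3, Mul(Mul(2, S), -3)) = Add(3, Mul(-6, S)))
B = 0 (B = Mul(Mul(Mul(-5, 7), 6), Mul(0, 1)) = Mul(Mul(-35, 6), 0) = Mul(-210, 0) = 0)
Pow(Add(Pow(Add(209, Function('I')(6)), Rational(1, 2)), B), -1) = Pow(Add(Pow(Add(209, Add(3, Mul(-6, 6))), Rational(1, 2)), 0), -1) = Pow(Add(Pow(Add(209, Add(3, -36)), Rational(1, 2)), 0), -1) = Pow(Add(Pow(Add(209, -33), Rational(1, 2)), 0), -1) = Pow(Add(Pow(176, Rational(1, 2)), 0), -1) = Pow(Add(Mul(4, Pow(11, Rational(1, 2))), 0), -1) = Pow(Mul(4, Pow(11, Rational(1, 2))), -1) = Mul(Rational(1, 44), Pow(11, Rational(1, 2)))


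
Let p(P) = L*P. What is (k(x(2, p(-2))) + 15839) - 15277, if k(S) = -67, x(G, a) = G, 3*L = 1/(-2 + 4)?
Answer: 495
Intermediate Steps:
L = 1/6 (L = 1/(3*(-2 + 4)) = (1/3)/2 = (1/3)*(1/2) = 1/6 ≈ 0.16667)
p(P) = P/6
(k(x(2, p(-2))) + 15839) - 15277 = (-67 + 15839) - 15277 = 15772 - 15277 = 495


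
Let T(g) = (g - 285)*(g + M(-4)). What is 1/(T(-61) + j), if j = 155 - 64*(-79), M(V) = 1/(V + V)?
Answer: 4/105441 ≈ 3.7936e-5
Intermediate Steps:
M(V) = 1/(2*V)
j = 5211 (j = 155 + 5056 = 5211)
T(g) = (-285 + g)*(-⅛ + g) (T(g) = (g - 285)*(g + (½)/(-4)) = (-285 + g)*(g + (½)*(-¼)) = (-285 + g)*(g - ⅛) = (-285 + g)*(-⅛ + g))
1/(T(-61) + j) = 1/((285/8 + (-61)² - 2281/8*(-61)) + 5211) = 1/((285/8 + 3721 + 139141/8) + 5211) = 1/(84597/4 + 5211) = 1/(105441/4) = 4/105441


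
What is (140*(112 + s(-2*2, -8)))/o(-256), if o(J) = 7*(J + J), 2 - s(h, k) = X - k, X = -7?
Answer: -565/128 ≈ -4.4141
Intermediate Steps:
s(h, k) = 9 + k (s(h, k) = 2 - (-7 - k) = 2 + (7 + k) = 9 + k)
o(J) = 14*J (o(J) = 7*(2*J) = 14*J)
(140*(112 + s(-2*2, -8)))/o(-256) = (140*(112 + (9 - 8)))/((14*(-256))) = (140*(112 + 1))/(-3584) = (140*113)*(-1/3584) = 15820*(-1/3584) = -565/128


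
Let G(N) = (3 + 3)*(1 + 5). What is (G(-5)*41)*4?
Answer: 5904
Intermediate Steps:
G(N) = 36 (G(N) = 6*6 = 36)
(G(-5)*41)*4 = (36*41)*4 = 1476*4 = 5904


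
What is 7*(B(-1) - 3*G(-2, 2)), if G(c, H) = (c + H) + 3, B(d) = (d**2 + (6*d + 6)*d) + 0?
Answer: -56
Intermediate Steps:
B(d) = d**2 + d*(6 + 6*d) (B(d) = (d**2 + (6 + 6*d)*d) + 0 = (d**2 + d*(6 + 6*d)) + 0 = d**2 + d*(6 + 6*d))
G(c, H) = 3 + H + c (G(c, H) = (H + c) + 3 = 3 + H + c)
7*(B(-1) - 3*G(-2, 2)) = 7*(-(6 + 7*(-1)) - 3*(3 + 2 - 2)) = 7*(-(6 - 7) - 3*3) = 7*(-1*(-1) - 9) = 7*(1 - 9) = 7*(-8) = -56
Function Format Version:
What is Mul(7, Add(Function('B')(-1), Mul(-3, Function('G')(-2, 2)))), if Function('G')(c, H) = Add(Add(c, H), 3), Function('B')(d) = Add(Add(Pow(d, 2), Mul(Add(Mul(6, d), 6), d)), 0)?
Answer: -56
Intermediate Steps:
Function('B')(d) = Add(Pow(d, 2), Mul(d, Add(6, Mul(6, d)))) (Function('B')(d) = Add(Add(Pow(d, 2), Mul(Add(6, Mul(6, d)), d)), 0) = Add(Add(Pow(d, 2), Mul(d, Add(6, Mul(6, d)))), 0) = Add(Pow(d, 2), Mul(d, Add(6, Mul(6, d)))))
Function('G')(c, H) = Add(3, H, c) (Function('G')(c, H) = Add(Add(H, c), 3) = Add(3, H, c))
Mul(7, Add(Function('B')(-1), Mul(-3, Function('G')(-2, 2)))) = Mul(7, Add(Mul(-1, Add(6, Mul(7, -1))), Mul(-3, Add(3, 2, -2)))) = Mul(7, Add(Mul(-1, Add(6, -7)), Mul(-3, 3))) = Mul(7, Add(Mul(-1, -1), -9)) = Mul(7, Add(1, -9)) = Mul(7, -8) = -56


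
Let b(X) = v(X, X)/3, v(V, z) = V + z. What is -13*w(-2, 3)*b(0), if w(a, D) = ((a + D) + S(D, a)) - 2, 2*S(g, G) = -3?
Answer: 0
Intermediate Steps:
S(g, G) = -3/2 (S(g, G) = (½)*(-3) = -3/2)
w(a, D) = -7/2 + D + a (w(a, D) = ((a + D) - 3/2) - 2 = ((D + a) - 3/2) - 2 = (-3/2 + D + a) - 2 = -7/2 + D + a)
b(X) = 2*X/3 (b(X) = (X + X)/3 = (2*X)*(⅓) = 2*X/3)
-13*w(-2, 3)*b(0) = -13*(-7/2 + 3 - 2)*(⅔)*0 = -(-65)*0/2 = -13*0 = 0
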